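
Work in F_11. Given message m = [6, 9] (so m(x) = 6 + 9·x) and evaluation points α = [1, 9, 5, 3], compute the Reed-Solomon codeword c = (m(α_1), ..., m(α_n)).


c = [4, 10, 7, 0]

Message polynomial: m(x) = 6 + 9·x (mod 11).
For each evaluation point α_i, compute m(α_i) mod 11:
  α_1 = 1: Horner steps 9 → 4, so m(1) = 4.
  α_2 = 9: Horner steps 9 → 10, so m(9) = 10.
  α_3 = 5: Horner steps 9 → 7, so m(5) = 7.
  α_4 = 3: Horner steps 9 → 0, so m(3) = 0.
Codeword c = [4, 10, 7, 0] ∈ F_11^4.


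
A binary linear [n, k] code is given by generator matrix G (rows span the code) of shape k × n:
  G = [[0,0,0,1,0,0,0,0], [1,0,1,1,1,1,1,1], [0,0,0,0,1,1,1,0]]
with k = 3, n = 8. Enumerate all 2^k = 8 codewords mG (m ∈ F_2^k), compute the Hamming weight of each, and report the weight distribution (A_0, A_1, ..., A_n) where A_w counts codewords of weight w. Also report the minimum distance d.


Weight distribution: A_0 = 1, A_1 = 1, A_3 = 2, A_4 = 2, A_6 = 1, A_7 = 1. Minimum distance d = 1.

Enumerate all 2^3 = 8 messages m ∈ F_2^3.
For each, compute codeword c = mG in F_2^8, then tally its weight.
  m = 000 → c = 00000000, weight = 0.
  m = 100 → c = 00010000, weight = 1.
  m = 010 → c = 10111111, weight = 7.
  m = 110 → c = 10101111, weight = 6.
  m = 001 → c = 00001110, weight = 3.
  m = 101 → c = 00011110, weight = 4.
  m = 011 → c = 10110001, weight = 4.
  m = 111 → c = 10100001, weight = 3.
Tally weights:
  weight 0: 1 codewords.
  weight 1: 1 codewords.
  weight 3: 2 codewords.
  weight 4: 2 codewords.
  weight 6: 1 codewords.
  weight 7: 1 codewords.
Minimum distance d = smallest w > 0 with A_w > 0 = 1.
Sanity: Σ A_w = 8 = 2^3 = 8 ✓.


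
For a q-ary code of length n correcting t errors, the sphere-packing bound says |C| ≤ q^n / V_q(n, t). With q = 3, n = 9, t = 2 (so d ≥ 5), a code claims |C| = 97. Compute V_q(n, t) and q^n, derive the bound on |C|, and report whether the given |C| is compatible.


V_q(n, t) = 163, q^n = 19683, Hamming bound = 120, |C| = 97 ≤ bound (satisfied).

Step 1: Compute V_q(n, t) = Σ_{j=0}^2 C(n, j) (q−1)^j.
  j = 0: C(9,0)·(2)^0 = 1·1 = 1.
  j = 1: C(9,1)·(2)^1 = 9·2 = 18.
  j = 2: C(9,2)·(2)^2 = 36·4 = 144.
  V_q(n, t) = 1 + 18 + 144 = 163.
Step 2: q^n = 3^9 = 19683.
Step 3: Hamming bound ⌊q^n / V_q(n,t)⌋ = ⌊19683/163⌋ = 120.
Step 4: Compare |C| = 97 to 120: satisfied.
The claimed |C| lies below the Hamming bound.


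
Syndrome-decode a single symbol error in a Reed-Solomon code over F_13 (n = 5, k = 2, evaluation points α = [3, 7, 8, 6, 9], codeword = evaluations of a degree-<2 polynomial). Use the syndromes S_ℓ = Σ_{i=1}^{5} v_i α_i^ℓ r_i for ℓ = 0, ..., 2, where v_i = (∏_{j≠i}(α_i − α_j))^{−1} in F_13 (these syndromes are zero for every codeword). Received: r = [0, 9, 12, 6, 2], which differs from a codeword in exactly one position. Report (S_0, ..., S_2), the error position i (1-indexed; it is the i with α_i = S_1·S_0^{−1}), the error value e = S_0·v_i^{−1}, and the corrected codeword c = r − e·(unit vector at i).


S = (9, 1, 3), error at position 1, error magnitude e = 3, c = [10, 9, 12, 6, 2].

Step 1: column multipliers v_i = (∏_{j≠i}(α_i − α_j))^{−1} mod 13.
  i = 1 (α = 3): (3−7)(3−8)(3−6)(3−9) = (−4)·(−5)·(−3)·(−6) = 360 ≡ 9, so v_1 = 9^{−1} = 3 (mod 13).
  i = 2 (α = 7): (7−3)(7−8)(7−6)(7−9) = 4·(−1)·1·(−2) = 8 ≡ 8, so v_2 = 8^{−1} = 5 (mod 13).
  i = 3 (α = 8): (8−3)(8−7)(8−6)(8−9) = 5·1·2·(−1) = −10 ≡ 3, so v_3 = 3^{−1} = 9 (mod 13).
  i = 4 (α = 6): (6−3)(6−7)(6−8)(6−9) = 3·(−1)·(−2)·(−3) = −18 ≡ 8, so v_4 = 8^{−1} = 5 (mod 13).
  i = 5 (α = 9): (9−3)(9−7)(9−8)(9−6) = 6·2·1·3 = 36 ≡ 10, so v_5 = 10^{−1} = 4 (mod 13).
  v = [3, 5, 9, 5, 4].
Step 2: syndromes of r = [0, 9, 12, 6, 2] (all sums mod 13).
  S_0 = Σ v_i r_i = 3·0 + 5·9 + 9·12 + 5·6 + 4·2 = 191 ≡ 9.
  S_1 = Σ v_i α_i r_i = 3·3·0 + 5·7·9 + 9·8·12 + 5·6·6 + 4·9·2 = 1431 ≡ 1.
  α_i^2 mod 13 = [9, 10, 12, 10, 3].
  S_2 = Σ v_i α_i^2 r_i = 3·9·0 + 5·10·9 + 9·12·12 + 5·10·6 + 4·3·2 = 2070 ≡ 3.
  S = (9, 1, 3) ≠ 0, so r is not a codeword (an error is present).
Step 3: locate the error. For a single error e at position i, S_ℓ = v_i·e·α_i^ℓ, so α_err = S_1/S_0.
  S_0^{−1} = 9^{−1} = 3 (mod 13), so α_err = 1·3 = 3 ≡ 3 = α_1. Error position i = 1.
  Consistency check: S_2/S_1 = 3·1 = 3 ≡ 3 = α_err ✓ (single-error assumption holds).
Step 4: error magnitude e = S_0/v_1 = S_0·∏_{j≠1}(α_1 − α_j) = 9·9 = 81 ≡ 3 (mod 13).
Step 5: correct position 1: c_1 = r_1 − e = 0 − 3 ≡ 10 (mod 13). Hence c = [10, 9, 12, 6, 2].
  Check: interpolating c through the α_i gives m(x) = 1 + 3·x (degree < 2) with m(α_i) = c_i for every i, so c is indeed a codeword.


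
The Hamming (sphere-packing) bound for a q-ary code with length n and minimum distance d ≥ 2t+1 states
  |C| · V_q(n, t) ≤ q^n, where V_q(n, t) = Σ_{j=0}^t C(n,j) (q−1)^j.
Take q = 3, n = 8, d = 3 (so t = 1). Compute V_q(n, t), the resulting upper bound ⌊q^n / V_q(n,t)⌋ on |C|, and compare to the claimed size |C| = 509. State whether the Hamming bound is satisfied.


V_q(n, t) = 17, q^n = 6561, Hamming bound = 385, |C| = 509 > bound (violated).

Step 1: Compute V_q(n, t) = Σ_{j=0}^1 C(n, j) (q−1)^j.
  j = 0: C(8,0)·(2)^0 = 1·1 = 1.
  j = 1: C(8,1)·(2)^1 = 8·2 = 16.
  V_q(n, t) = 1 + 16 = 17.
Step 2: q^n = 3^8 = 6561.
Step 3: Hamming bound ⌊q^n / V_q(n,t)⌋ = ⌊6561/17⌋ = 385.
Step 4: Compare |C| = 509 to 385: violated.
The claimed |C| lies above the Hamming bound, so no 3-ary code of length 8 with d ≥ 3 can have 509 codewords.


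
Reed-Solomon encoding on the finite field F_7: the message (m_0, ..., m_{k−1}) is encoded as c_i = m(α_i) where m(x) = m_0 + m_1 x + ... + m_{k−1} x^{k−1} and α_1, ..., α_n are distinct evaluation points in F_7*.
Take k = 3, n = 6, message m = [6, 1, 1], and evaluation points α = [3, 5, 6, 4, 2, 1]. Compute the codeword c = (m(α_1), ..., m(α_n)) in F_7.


c = [4, 1, 6, 5, 5, 1]

Message polynomial: m(x) = 6 + 1·x + 1·x^2 (mod 7).
For each evaluation point α_i, compute m(α_i) mod 7:
  α_1 = 3: Horner steps 1 → 4 → 4, so m(3) = 4.
  α_2 = 5: Horner steps 1 → 6 → 1, so m(5) = 1.
  α_3 = 6: Horner steps 1 → 0 → 6, so m(6) = 6.
  α_4 = 4: Horner steps 1 → 5 → 5, so m(4) = 5.
  α_5 = 2: Horner steps 1 → 3 → 5, so m(2) = 5.
  α_6 = 1: Horner steps 1 → 2 → 1, so m(1) = 1.
Codeword c = [4, 1, 6, 5, 5, 1] ∈ F_7^6.


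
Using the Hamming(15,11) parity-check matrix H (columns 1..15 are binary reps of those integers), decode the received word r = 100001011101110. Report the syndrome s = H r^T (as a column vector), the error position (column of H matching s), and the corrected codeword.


s = (0, 0, 1, 1)^T, error position = 3, corrected codeword c = 101001011101110

Compute s = H r^T mod 2 one row at a time:
  s_1 = 1 + 1 + 1 + 0 + 1 + 1 + 1 + 0 = 6 ≡ 0 (mod 2).
  s_2 = 0 + 0 + 1 + 0 + 1 + 1 + 1 + 0 = 4 ≡ 0 (mod 2).
  s_3 = 0 + 0 + 1 + 0 + 1 + 0 + 1 + 0 = 3 ≡ 1 (mod 2).
  s_4 = 1 + 0 + 0 + 0 + 1 + 0 + 1 + 0 = 3 ≡ 1 (mod 2).
s = (0, 0, 1, 1)^T — this equals column 3 of H (binary 0011), so error is at position 3.
Correct: flip bit 3 of r = 100001011101110 to get c = 101001011101110.


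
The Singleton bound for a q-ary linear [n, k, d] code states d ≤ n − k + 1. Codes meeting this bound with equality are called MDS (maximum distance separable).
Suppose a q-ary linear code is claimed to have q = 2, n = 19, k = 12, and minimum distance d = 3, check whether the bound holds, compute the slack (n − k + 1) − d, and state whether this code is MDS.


Singleton RHS = n − k + 1 = 8, slack = 5, bound satisfied, not MDS.

Singleton bound: d ≤ n − k + 1.
Here n = 19, k = 12, so n − k + 1 = 8.
Given d = 3, check d ≤ 8: YES.
Slack = (n − k + 1) − d = 5.
The code is NOT MDS (slack = 5 > 0).
Description: the claimed parameters are [19, 12, 3]_2; such a code would be non-MDS.


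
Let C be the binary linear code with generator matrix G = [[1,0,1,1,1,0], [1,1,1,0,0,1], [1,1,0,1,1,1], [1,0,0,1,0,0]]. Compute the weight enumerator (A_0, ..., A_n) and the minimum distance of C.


Weight distribution: A_0 = 1, A_1 = 2, A_2 = 2, A_3 = 4, A_4 = 5, A_5 = 2. Minimum distance d = 1.

Enumerate all 2^4 = 16 messages m ∈ F_2^4.
For each, compute codeword c = mG in F_2^6, then tally its weight.
  m = 0000 → c = 000000, weight = 0.
  m = 1000 → c = 101110, weight = 4.
  m = 0100 → c = 111001, weight = 4.
  m = 1100 → c = 010111, weight = 4.
  m = 0010 → c = 110111, weight = 5.
  m = 1010 → c = 011001, weight = 3.
  m = 0110 → c = 001110, weight = 3.
  m = 1110 → c = 100000, weight = 1.
  m = 0001 → c = 100100, weight = 2.
  m = 1001 → c = 001010, weight = 2.
  m = 0101 → c = 011101, weight = 4.
  m = 1101 → c = 110011, weight = 4.
  m = 0011 → c = 010011, weight = 3.
  m = 1011 → c = 111101, weight = 5.
  m = 0111 → c = 101010, weight = 3.
  m = 1111 → c = 000100, weight = 1.
Tally weights:
  weight 0: 1 codewords.
  weight 1: 2 codewords.
  weight 2: 2 codewords.
  weight 3: 4 codewords.
  weight 4: 5 codewords.
  weight 5: 2 codewords.
Minimum distance d = smallest w > 0 with A_w > 0 = 1.
Sanity: Σ A_w = 16 = 2^4 = 16 ✓.


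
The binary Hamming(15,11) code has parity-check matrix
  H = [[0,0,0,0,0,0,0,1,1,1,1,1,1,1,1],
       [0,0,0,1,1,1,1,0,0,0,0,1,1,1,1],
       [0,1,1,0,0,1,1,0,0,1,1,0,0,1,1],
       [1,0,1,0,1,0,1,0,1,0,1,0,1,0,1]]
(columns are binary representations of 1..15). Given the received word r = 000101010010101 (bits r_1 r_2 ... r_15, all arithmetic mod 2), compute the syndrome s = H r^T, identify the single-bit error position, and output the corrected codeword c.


s = (0, 0, 1, 1)^T, error position = 3, corrected codeword c = 001101010010101

Compute s = H r^T mod 2 one row at a time:
  s_1 = 1 + 0 + 0 + 1 + 0 + 1 + 0 + 1 = 4 ≡ 0 (mod 2).
  s_2 = 1 + 0 + 1 + 0 + 0 + 1 + 0 + 1 = 4 ≡ 0 (mod 2).
  s_3 = 0 + 0 + 1 + 0 + 0 + 1 + 0 + 1 = 3 ≡ 1 (mod 2).
  s_4 = 0 + 0 + 0 + 0 + 0 + 1 + 1 + 1 = 3 ≡ 1 (mod 2).
s = (0, 0, 1, 1)^T — this equals column 3 of H (binary 0011), so error is at position 3.
Correct: flip bit 3 of r = 000101010010101 to get c = 001101010010101.


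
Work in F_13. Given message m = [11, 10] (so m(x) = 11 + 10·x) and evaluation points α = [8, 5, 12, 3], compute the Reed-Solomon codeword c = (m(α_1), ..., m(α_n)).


c = [0, 9, 1, 2]

Message polynomial: m(x) = 11 + 10·x (mod 13).
For each evaluation point α_i, compute m(α_i) mod 13:
  α_1 = 8: Horner steps 10 → 0, so m(8) = 0.
  α_2 = 5: Horner steps 10 → 9, so m(5) = 9.
  α_3 = 12: Horner steps 10 → 1, so m(12) = 1.
  α_4 = 3: Horner steps 10 → 2, so m(3) = 2.
Codeword c = [0, 9, 1, 2] ∈ F_13^4.


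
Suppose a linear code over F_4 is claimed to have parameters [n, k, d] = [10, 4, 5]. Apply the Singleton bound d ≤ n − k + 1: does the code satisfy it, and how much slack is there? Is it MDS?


Singleton RHS = n − k + 1 = 7, slack = 2, bound satisfied, not MDS.

Singleton bound: d ≤ n − k + 1.
Here n = 10, k = 4, so n − k + 1 = 7.
Given d = 5, check d ≤ 7: YES.
Slack = (n − k + 1) − d = 2.
The code is NOT MDS (slack = 2 > 0).
Description: the claimed parameters are [10, 4, 5]_4; such a code would be non-MDS.


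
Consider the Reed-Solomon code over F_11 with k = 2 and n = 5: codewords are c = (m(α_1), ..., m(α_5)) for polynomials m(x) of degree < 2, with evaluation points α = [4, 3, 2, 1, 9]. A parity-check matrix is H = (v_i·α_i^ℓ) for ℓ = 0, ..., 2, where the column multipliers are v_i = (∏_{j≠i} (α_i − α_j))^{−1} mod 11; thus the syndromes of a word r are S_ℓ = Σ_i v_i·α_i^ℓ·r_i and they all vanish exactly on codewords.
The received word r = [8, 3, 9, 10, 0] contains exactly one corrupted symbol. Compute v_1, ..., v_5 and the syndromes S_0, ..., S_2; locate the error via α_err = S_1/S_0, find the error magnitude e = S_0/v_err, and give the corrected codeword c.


S = (7, 7, 7), error at position 4, error magnitude e = 6, c = [8, 3, 9, 4, 0].

Step 1: column multipliers v_i = (∏_{j≠i}(α_i − α_j))^{−1} mod 11.
  i = 1 (α = 4): (4−3)(4−2)(4−1)(4−9) = 1·2·3·(−5) = −30 ≡ 3, so v_1 = 3^{−1} = 4 (mod 11).
  i = 2 (α = 3): (3−4)(3−2)(3−1)(3−9) = (−1)·1·2·(−6) = 12 ≡ 1, so v_2 = 1^{−1} = 1 (mod 11).
  i = 3 (α = 2): (2−4)(2−3)(2−1)(2−9) = (−2)·(−1)·1·(−7) = −14 ≡ 8, so v_3 = 8^{−1} = 7 (mod 11).
  i = 4 (α = 1): (1−4)(1−3)(1−2)(1−9) = (−3)·(−2)·(−1)·(−8) = 48 ≡ 4, so v_4 = 4^{−1} = 3 (mod 11).
  i = 5 (α = 9): (9−4)(9−3)(9−2)(9−1) = 5·6·7·8 = 1680 ≡ 8, so v_5 = 8^{−1} = 7 (mod 11).
  v = [4, 1, 7, 3, 7].
Step 2: syndromes of r = [8, 3, 9, 10, 0] (all sums mod 11).
  S_0 = Σ v_i r_i = 4·8 + 1·3 + 7·9 + 3·10 + 7·0 = 128 ≡ 7.
  S_1 = Σ v_i α_i r_i = 4·4·8 + 1·3·3 + 7·2·9 + 3·1·10 + 7·9·0 = 293 ≡ 7.
  α_i^2 mod 11 = [5, 9, 4, 1, 4].
  S_2 = Σ v_i α_i^2 r_i = 4·5·8 + 1·9·3 + 7·4·9 + 3·1·10 + 7·4·0 = 469 ≡ 7.
  S = (7, 7, 7) ≠ 0, so r is not a codeword (an error is present).
Step 3: locate the error. For a single error e at position i, S_ℓ = v_i·e·α_i^ℓ, so α_err = S_1/S_0.
  S_0^{−1} = 7^{−1} = 8 (mod 11), so α_err = 7·8 = 56 ≡ 1 = α_4. Error position i = 4.
  Consistency check: S_2/S_1 = 7·8 = 56 ≡ 1 = α_err ✓ (single-error assumption holds).
Step 4: error magnitude e = S_0/v_4 = S_0·∏_{j≠4}(α_4 − α_j) = 7·4 = 28 ≡ 6 (mod 11).
Step 5: correct position 4: c_4 = r_4 − e = 10 − 6 ≡ 4 (mod 11). Hence c = [8, 3, 9, 4, 0].
  Check: interpolating c through the α_i gives m(x) = 10 + 5·x (degree < 2) with m(α_i) = c_i for every i, so c is indeed a codeword.


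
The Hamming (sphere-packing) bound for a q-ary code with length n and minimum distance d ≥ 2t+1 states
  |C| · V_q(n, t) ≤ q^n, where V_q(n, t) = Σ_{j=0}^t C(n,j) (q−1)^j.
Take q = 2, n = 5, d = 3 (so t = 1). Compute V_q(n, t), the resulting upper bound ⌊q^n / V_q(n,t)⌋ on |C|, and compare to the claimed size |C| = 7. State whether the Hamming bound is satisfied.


V_q(n, t) = 6, q^n = 32, Hamming bound = 5, |C| = 7 > bound (violated).

Step 1: Compute V_q(n, t) = Σ_{j=0}^1 C(n, j) (q−1)^j.
  j = 0: C(5,0)·(1)^0 = 1·1 = 1.
  j = 1: C(5,1)·(1)^1 = 5·1 = 5.
  V_q(n, t) = 1 + 5 = 6.
Step 2: q^n = 2^5 = 32.
Step 3: Hamming bound ⌊q^n / V_q(n,t)⌋ = ⌊32/6⌋ = 5.
Step 4: Compare |C| = 7 to 5: violated.
The claimed |C| lies above the Hamming bound, so no 2-ary code of length 5 with d ≥ 3 can have 7 codewords.


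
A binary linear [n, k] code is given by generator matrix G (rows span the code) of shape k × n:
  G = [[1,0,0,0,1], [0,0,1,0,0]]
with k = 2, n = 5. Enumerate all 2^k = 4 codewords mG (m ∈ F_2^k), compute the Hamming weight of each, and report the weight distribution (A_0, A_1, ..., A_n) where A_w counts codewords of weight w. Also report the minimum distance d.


Weight distribution: A_0 = 1, A_1 = 1, A_2 = 1, A_3 = 1. Minimum distance d = 1.

Enumerate all 2^2 = 4 messages m ∈ F_2^2.
For each, compute codeword c = mG in F_2^5, then tally its weight.
  m = 00 → c = 00000, weight = 0.
  m = 10 → c = 10001, weight = 2.
  m = 01 → c = 00100, weight = 1.
  m = 11 → c = 10101, weight = 3.
Tally weights:
  weight 0: 1 codewords.
  weight 1: 1 codewords.
  weight 2: 1 codewords.
  weight 3: 1 codewords.
Minimum distance d = smallest w > 0 with A_w > 0 = 1.
Sanity: Σ A_w = 4 = 2^2 = 4 ✓.


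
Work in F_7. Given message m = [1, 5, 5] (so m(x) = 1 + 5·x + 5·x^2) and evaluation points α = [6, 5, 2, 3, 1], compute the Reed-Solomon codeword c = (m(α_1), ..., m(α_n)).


c = [1, 4, 3, 5, 4]

Message polynomial: m(x) = 1 + 5·x + 5·x^2 (mod 7).
For each evaluation point α_i, compute m(α_i) mod 7:
  α_1 = 6: Horner steps 5 → 0 → 1, so m(6) = 1.
  α_2 = 5: Horner steps 5 → 2 → 4, so m(5) = 4.
  α_3 = 2: Horner steps 5 → 1 → 3, so m(2) = 3.
  α_4 = 3: Horner steps 5 → 6 → 5, so m(3) = 5.
  α_5 = 1: Horner steps 5 → 3 → 4, so m(1) = 4.
Codeword c = [1, 4, 3, 5, 4] ∈ F_7^5.


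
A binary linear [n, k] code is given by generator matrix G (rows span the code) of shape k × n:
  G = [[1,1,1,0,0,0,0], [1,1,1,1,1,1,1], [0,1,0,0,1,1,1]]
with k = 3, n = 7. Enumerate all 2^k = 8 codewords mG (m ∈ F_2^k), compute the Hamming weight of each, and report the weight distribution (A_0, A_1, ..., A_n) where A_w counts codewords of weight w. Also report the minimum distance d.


Weight distribution: A_0 = 1, A_2 = 1, A_3 = 2, A_4 = 2, A_5 = 1, A_7 = 1. Minimum distance d = 2.

Enumerate all 2^3 = 8 messages m ∈ F_2^3.
For each, compute codeword c = mG in F_2^7, then tally its weight.
  m = 000 → c = 0000000, weight = 0.
  m = 100 → c = 1110000, weight = 3.
  m = 010 → c = 1111111, weight = 7.
  m = 110 → c = 0001111, weight = 4.
  m = 001 → c = 0100111, weight = 4.
  m = 101 → c = 1010111, weight = 5.
  m = 011 → c = 1011000, weight = 3.
  m = 111 → c = 0101000, weight = 2.
Tally weights:
  weight 0: 1 codewords.
  weight 2: 1 codewords.
  weight 3: 2 codewords.
  weight 4: 2 codewords.
  weight 5: 1 codewords.
  weight 7: 1 codewords.
Minimum distance d = smallest w > 0 with A_w > 0 = 2.
Sanity: Σ A_w = 8 = 2^3 = 8 ✓.


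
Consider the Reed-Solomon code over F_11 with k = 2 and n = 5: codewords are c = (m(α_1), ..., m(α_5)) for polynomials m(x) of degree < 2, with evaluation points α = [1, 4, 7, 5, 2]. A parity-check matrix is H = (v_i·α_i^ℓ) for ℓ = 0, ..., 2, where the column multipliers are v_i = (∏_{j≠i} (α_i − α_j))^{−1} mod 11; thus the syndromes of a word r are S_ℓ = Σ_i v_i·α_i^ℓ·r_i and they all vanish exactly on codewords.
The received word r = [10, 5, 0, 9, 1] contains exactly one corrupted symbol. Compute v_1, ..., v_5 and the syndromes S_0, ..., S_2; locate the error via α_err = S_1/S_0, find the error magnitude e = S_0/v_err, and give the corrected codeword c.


S = (10, 6, 8), error at position 4, error magnitude e = 2, c = [10, 5, 0, 7, 1].

Step 1: column multipliers v_i = (∏_{j≠i}(α_i − α_j))^{−1} mod 11.
  i = 1 (α = 1): (1−4)(1−7)(1−5)(1−2) = (−3)·(−6)·(−4)·(−1) = 72 ≡ 6, so v_1 = 6^{−1} = 2 (mod 11).
  i = 2 (α = 4): (4−1)(4−7)(4−5)(4−2) = 3·(−3)·(−1)·2 = 18 ≡ 7, so v_2 = 7^{−1} = 8 (mod 11).
  i = 3 (α = 7): (7−1)(7−4)(7−5)(7−2) = 6·3·2·5 = 180 ≡ 4, so v_3 = 4^{−1} = 3 (mod 11).
  i = 4 (α = 5): (5−1)(5−4)(5−7)(5−2) = 4·1·(−2)·3 = −24 ≡ 9, so v_4 = 9^{−1} = 5 (mod 11).
  i = 5 (α = 2): (2−1)(2−4)(2−7)(2−5) = 1·(−2)·(−5)·(−3) = −30 ≡ 3, so v_5 = 3^{−1} = 4 (mod 11).
  v = [2, 8, 3, 5, 4].
Step 2: syndromes of r = [10, 5, 0, 9, 1] (all sums mod 11).
  S_0 = Σ v_i r_i = 2·10 + 8·5 + 3·0 + 5·9 + 4·1 = 109 ≡ 10.
  S_1 = Σ v_i α_i r_i = 2·1·10 + 8·4·5 + 3·7·0 + 5·5·9 + 4·2·1 = 413 ≡ 6.
  α_i^2 mod 11 = [1, 5, 5, 3, 4].
  S_2 = Σ v_i α_i^2 r_i = 2·1·10 + 8·5·5 + 3·5·0 + 5·3·9 + 4·4·1 = 371 ≡ 8.
  S = (10, 6, 8) ≠ 0, so r is not a codeword (an error is present).
Step 3: locate the error. For a single error e at position i, S_ℓ = v_i·e·α_i^ℓ, so α_err = S_1/S_0.
  S_0^{−1} = 10^{−1} = 10 (mod 11), so α_err = 6·10 = 60 ≡ 5 = α_4. Error position i = 4.
  Consistency check: S_2/S_1 = 8·2 = 16 ≡ 5 = α_err ✓ (single-error assumption holds).
Step 4: error magnitude e = S_0/v_4 = S_0·∏_{j≠4}(α_4 − α_j) = 10·9 = 90 ≡ 2 (mod 11).
Step 5: correct position 4: c_4 = r_4 − e = 9 − 2 ≡ 7 (mod 11). Hence c = [10, 5, 0, 7, 1].
  Check: interpolating c through the α_i gives m(x) = 8 + 2·x (degree < 2) with m(α_i) = c_i for every i, so c is indeed a codeword.


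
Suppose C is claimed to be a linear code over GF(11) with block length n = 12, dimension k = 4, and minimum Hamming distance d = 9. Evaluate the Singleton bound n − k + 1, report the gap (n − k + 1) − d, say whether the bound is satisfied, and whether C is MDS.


Singleton RHS = n − k + 1 = 9, slack = 0, bound satisfied, MDS.

Singleton bound: d ≤ n − k + 1.
Here n = 12, k = 4, so n − k + 1 = 9.
Given d = 9, check d ≤ 9: YES.
Slack = (n − k + 1) − d = 0.
The code is MDS (slack = 0).
Description: the claimed parameters are [12, 4, 9]_11; such a code would be MDS (meets Singleton bound).


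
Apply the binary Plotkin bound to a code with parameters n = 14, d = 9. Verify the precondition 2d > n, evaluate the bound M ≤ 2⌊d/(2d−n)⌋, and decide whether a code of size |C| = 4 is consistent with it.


Plotkin bound M ≤ 4; given |C| = 4 ≤ bound (satisfied).

Check applicability: 2d = 18, n = 14.
2d − n = 4 > 0, so Plotkin applies.
Compute d/(2d−n) = 9/4 ≈ 2.2500.
⌊d/(2d−n)⌋ = 2.
Plotkin bound: M ≤ 2·2 = 4.
Given |C| = 4, check: satisfied.
This |C| is at the Plotkin bound.


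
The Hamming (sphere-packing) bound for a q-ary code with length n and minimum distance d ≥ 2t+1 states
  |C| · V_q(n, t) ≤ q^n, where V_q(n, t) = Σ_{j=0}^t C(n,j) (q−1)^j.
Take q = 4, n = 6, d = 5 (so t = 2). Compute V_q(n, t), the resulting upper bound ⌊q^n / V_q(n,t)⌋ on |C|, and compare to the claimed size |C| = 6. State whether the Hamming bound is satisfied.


V_q(n, t) = 154, q^n = 4096, Hamming bound = 26, |C| = 6 ≤ bound (satisfied).

Step 1: Compute V_q(n, t) = Σ_{j=0}^2 C(n, j) (q−1)^j.
  j = 0: C(6,0)·(3)^0 = 1·1 = 1.
  j = 1: C(6,1)·(3)^1 = 6·3 = 18.
  j = 2: C(6,2)·(3)^2 = 15·9 = 135.
  V_q(n, t) = 1 + 18 + 135 = 154.
Step 2: q^n = 4^6 = 4096.
Step 3: Hamming bound ⌊q^n / V_q(n,t)⌋ = ⌊4096/154⌋ = 26.
Step 4: Compare |C| = 6 to 26: satisfied.
The claimed |C| lies below the Hamming bound.


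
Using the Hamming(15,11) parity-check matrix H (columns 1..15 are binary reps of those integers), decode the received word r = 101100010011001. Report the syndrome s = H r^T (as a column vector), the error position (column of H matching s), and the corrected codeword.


s = (0, 1, 1, 0)^T, error position = 6, corrected codeword c = 101101010011001

Compute s = H r^T mod 2 one row at a time:
  s_1 = 1 + 0 + 0 + 1 + 1 + 0 + 0 + 1 = 4 ≡ 0 (mod 2).
  s_2 = 1 + 0 + 0 + 0 + 1 + 0 + 0 + 1 = 3 ≡ 1 (mod 2).
  s_3 = 0 + 1 + 0 + 0 + 0 + 1 + 0 + 1 = 3 ≡ 1 (mod 2).
  s_4 = 1 + 1 + 0 + 0 + 0 + 1 + 0 + 1 = 4 ≡ 0 (mod 2).
s = (0, 1, 1, 0)^T — this equals column 6 of H (binary 0110), so error is at position 6.
Correct: flip bit 6 of r = 101100010011001 to get c = 101101010011001.


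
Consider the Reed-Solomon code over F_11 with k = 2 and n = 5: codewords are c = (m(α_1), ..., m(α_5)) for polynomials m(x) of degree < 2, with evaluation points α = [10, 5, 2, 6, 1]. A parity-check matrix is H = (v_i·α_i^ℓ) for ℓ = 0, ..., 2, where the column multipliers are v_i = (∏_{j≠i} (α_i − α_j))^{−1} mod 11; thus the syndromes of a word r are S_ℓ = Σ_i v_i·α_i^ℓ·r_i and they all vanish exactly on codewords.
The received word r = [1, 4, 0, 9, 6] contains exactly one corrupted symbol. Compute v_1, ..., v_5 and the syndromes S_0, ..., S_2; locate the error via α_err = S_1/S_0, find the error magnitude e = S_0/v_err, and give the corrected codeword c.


S = (6, 5, 6), error at position 1, error magnitude e = 5, c = [7, 4, 0, 9, 6].

Step 1: column multipliers v_i = (∏_{j≠i}(α_i − α_j))^{−1} mod 11.
  i = 1 (α = 10): (10−5)(10−2)(10−6)(10−1) = 5·8·4·9 = 1440 ≡ 10, so v_1 = 10^{−1} = 10 (mod 11).
  i = 2 (α = 5): (5−10)(5−2)(5−6)(5−1) = (−5)·3·(−1)·4 = 60 ≡ 5, so v_2 = 5^{−1} = 9 (mod 11).
  i = 3 (α = 2): (2−10)(2−5)(2−6)(2−1) = (−8)·(−3)·(−4)·1 = −96 ≡ 3, so v_3 = 3^{−1} = 4 (mod 11).
  i = 4 (α = 6): (6−10)(6−5)(6−2)(6−1) = (−4)·1·4·5 = −80 ≡ 8, so v_4 = 8^{−1} = 7 (mod 11).
  i = 5 (α = 1): (1−10)(1−5)(1−2)(1−6) = (−9)·(−4)·(−1)·(−5) = 180 ≡ 4, so v_5 = 4^{−1} = 3 (mod 11).
  v = [10, 9, 4, 7, 3].
Step 2: syndromes of r = [1, 4, 0, 9, 6] (all sums mod 11).
  S_0 = Σ v_i r_i = 10·1 + 9·4 + 4·0 + 7·9 + 3·6 = 127 ≡ 6.
  S_1 = Σ v_i α_i r_i = 10·10·1 + 9·5·4 + 4·2·0 + 7·6·9 + 3·1·6 = 676 ≡ 5.
  α_i^2 mod 11 = [1, 3, 4, 3, 1].
  S_2 = Σ v_i α_i^2 r_i = 10·1·1 + 9·3·4 + 4·4·0 + 7·3·9 + 3·1·6 = 325 ≡ 6.
  S = (6, 5, 6) ≠ 0, so r is not a codeword (an error is present).
Step 3: locate the error. For a single error e at position i, S_ℓ = v_i·e·α_i^ℓ, so α_err = S_1/S_0.
  S_0^{−1} = 6^{−1} = 2 (mod 11), so α_err = 5·2 = 10 ≡ 10 = α_1. Error position i = 1.
  Consistency check: S_2/S_1 = 6·9 = 54 ≡ 10 = α_err ✓ (single-error assumption holds).
Step 4: error magnitude e = S_0/v_1 = S_0·∏_{j≠1}(α_1 − α_j) = 6·10 = 60 ≡ 5 (mod 11).
Step 5: correct position 1: c_1 = r_1 − e = 1 − 5 ≡ 7 (mod 11). Hence c = [7, 4, 0, 9, 6].
  Check: interpolating c through the α_i gives m(x) = 1 + 5·x (degree < 2) with m(α_i) = c_i for every i, so c is indeed a codeword.


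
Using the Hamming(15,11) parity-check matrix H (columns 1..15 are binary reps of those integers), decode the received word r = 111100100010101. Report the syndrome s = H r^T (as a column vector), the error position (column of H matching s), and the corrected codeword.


s = (1, 0, 1, 0)^T, error position = 10, corrected codeword c = 111100100110101

Compute s = H r^T mod 2 one row at a time:
  s_1 = 0 + 0 + 0 + 1 + 0 + 1 + 0 + 1 = 3 ≡ 1 (mod 2).
  s_2 = 1 + 0 + 0 + 1 + 0 + 1 + 0 + 1 = 4 ≡ 0 (mod 2).
  s_3 = 1 + 1 + 0 + 1 + 0 + 1 + 0 + 1 = 5 ≡ 1 (mod 2).
  s_4 = 1 + 1 + 0 + 1 + 0 + 1 + 1 + 1 = 6 ≡ 0 (mod 2).
s = (1, 0, 1, 0)^T — this equals column 10 of H (binary 1010), so error is at position 10.
Correct: flip bit 10 of r = 111100100010101 to get c = 111100100110101.


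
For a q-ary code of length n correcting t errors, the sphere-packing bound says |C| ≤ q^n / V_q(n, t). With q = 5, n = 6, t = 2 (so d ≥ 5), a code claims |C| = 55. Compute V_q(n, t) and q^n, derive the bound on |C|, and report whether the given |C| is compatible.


V_q(n, t) = 265, q^n = 15625, Hamming bound = 58, |C| = 55 ≤ bound (satisfied).

Step 1: Compute V_q(n, t) = Σ_{j=0}^2 C(n, j) (q−1)^j.
  j = 0: C(6,0)·(4)^0 = 1·1 = 1.
  j = 1: C(6,1)·(4)^1 = 6·4 = 24.
  j = 2: C(6,2)·(4)^2 = 15·16 = 240.
  V_q(n, t) = 1 + 24 + 240 = 265.
Step 2: q^n = 5^6 = 15625.
Step 3: Hamming bound ⌊q^n / V_q(n,t)⌋ = ⌊15625/265⌋ = 58.
Step 4: Compare |C| = 55 to 58: satisfied.
The claimed |C| lies below the Hamming bound.


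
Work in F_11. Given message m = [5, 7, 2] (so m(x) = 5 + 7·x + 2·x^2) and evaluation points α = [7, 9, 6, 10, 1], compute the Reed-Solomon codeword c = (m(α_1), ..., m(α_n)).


c = [9, 10, 9, 0, 3]

Message polynomial: m(x) = 5 + 7·x + 2·x^2 (mod 11).
For each evaluation point α_i, compute m(α_i) mod 11:
  α_1 = 7: Horner steps 2 → 10 → 9, so m(7) = 9.
  α_2 = 9: Horner steps 2 → 3 → 10, so m(9) = 10.
  α_3 = 6: Horner steps 2 → 8 → 9, so m(6) = 9.
  α_4 = 10: Horner steps 2 → 5 → 0, so m(10) = 0.
  α_5 = 1: Horner steps 2 → 9 → 3, so m(1) = 3.
Codeword c = [9, 10, 9, 0, 3] ∈ F_11^5.


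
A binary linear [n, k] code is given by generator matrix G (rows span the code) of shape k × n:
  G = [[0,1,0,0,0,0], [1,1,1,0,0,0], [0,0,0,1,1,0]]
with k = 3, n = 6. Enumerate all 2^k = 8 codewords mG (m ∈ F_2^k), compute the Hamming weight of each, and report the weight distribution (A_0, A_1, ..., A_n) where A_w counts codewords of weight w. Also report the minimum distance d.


Weight distribution: A_0 = 1, A_1 = 1, A_2 = 2, A_3 = 2, A_4 = 1, A_5 = 1. Minimum distance d = 1.

Enumerate all 2^3 = 8 messages m ∈ F_2^3.
For each, compute codeword c = mG in F_2^6, then tally its weight.
  m = 000 → c = 000000, weight = 0.
  m = 100 → c = 010000, weight = 1.
  m = 010 → c = 111000, weight = 3.
  m = 110 → c = 101000, weight = 2.
  m = 001 → c = 000110, weight = 2.
  m = 101 → c = 010110, weight = 3.
  m = 011 → c = 111110, weight = 5.
  m = 111 → c = 101110, weight = 4.
Tally weights:
  weight 0: 1 codewords.
  weight 1: 1 codewords.
  weight 2: 2 codewords.
  weight 3: 2 codewords.
  weight 4: 1 codewords.
  weight 5: 1 codewords.
Minimum distance d = smallest w > 0 with A_w > 0 = 1.
Sanity: Σ A_w = 8 = 2^3 = 8 ✓.


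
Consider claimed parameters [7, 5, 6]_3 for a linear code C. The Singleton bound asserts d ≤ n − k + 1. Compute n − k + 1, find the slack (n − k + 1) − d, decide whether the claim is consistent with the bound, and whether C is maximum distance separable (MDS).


Singleton RHS = n − k + 1 = 3, slack = -3, bound violated (no such code; not MDS).

Singleton bound: d ≤ n − k + 1.
Here n = 7, k = 5, so n − k + 1 = 3.
Given d = 6, check d ≤ 3: NO.
Slack = (n − k + 1) − d = -3.
The slack is negative: d = 6 exceeds n − k + 1 = 3 by 3, so the Singleton bound is violated and no linear [7, 5, 6]_3 code can exist. In particular it is not MDS (MDS requires d = n − k + 1 exactly).
Description: the claimed parameters are [7, 5, 6]_3; such a code would be impossible (violates the Singleton bound).


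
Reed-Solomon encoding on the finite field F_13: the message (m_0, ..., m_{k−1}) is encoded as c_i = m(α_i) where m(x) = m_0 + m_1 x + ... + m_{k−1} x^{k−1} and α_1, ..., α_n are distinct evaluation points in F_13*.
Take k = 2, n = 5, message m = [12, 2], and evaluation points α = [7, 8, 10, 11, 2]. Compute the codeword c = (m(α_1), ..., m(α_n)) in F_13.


c = [0, 2, 6, 8, 3]

Message polynomial: m(x) = 12 + 2·x (mod 13).
For each evaluation point α_i, compute m(α_i) mod 13:
  α_1 = 7: Horner steps 2 → 0, so m(7) = 0.
  α_2 = 8: Horner steps 2 → 2, so m(8) = 2.
  α_3 = 10: Horner steps 2 → 6, so m(10) = 6.
  α_4 = 11: Horner steps 2 → 8, so m(11) = 8.
  α_5 = 2: Horner steps 2 → 3, so m(2) = 3.
Codeword c = [0, 2, 6, 8, 3] ∈ F_13^5.


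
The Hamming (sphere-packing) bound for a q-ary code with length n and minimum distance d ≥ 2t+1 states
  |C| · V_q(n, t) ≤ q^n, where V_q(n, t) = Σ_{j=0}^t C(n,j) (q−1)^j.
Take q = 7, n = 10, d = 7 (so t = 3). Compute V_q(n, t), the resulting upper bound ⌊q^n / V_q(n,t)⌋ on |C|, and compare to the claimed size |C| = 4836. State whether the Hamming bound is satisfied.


V_q(n, t) = 27601, q^n = 282475249, Hamming bound = 10234, |C| = 4836 ≤ bound (satisfied).

Step 1: Compute V_q(n, t) = Σ_{j=0}^3 C(n, j) (q−1)^j.
  j = 0: C(10,0)·(6)^0 = 1·1 = 1.
  j = 1: C(10,1)·(6)^1 = 10·6 = 60.
  j = 2: C(10,2)·(6)^2 = 45·36 = 1620.
  j = 3: C(10,3)·(6)^3 = 120·216 = 25920.
  V_q(n, t) = 1 + 60 + 1620 + 25920 = 27601.
Step 2: q^n = 7^10 = 282475249.
Step 3: Hamming bound ⌊q^n / V_q(n,t)⌋ = ⌊282475249/27601⌋ = 10234.
Step 4: Compare |C| = 4836 to 10234: satisfied.
The claimed |C| lies below the Hamming bound.


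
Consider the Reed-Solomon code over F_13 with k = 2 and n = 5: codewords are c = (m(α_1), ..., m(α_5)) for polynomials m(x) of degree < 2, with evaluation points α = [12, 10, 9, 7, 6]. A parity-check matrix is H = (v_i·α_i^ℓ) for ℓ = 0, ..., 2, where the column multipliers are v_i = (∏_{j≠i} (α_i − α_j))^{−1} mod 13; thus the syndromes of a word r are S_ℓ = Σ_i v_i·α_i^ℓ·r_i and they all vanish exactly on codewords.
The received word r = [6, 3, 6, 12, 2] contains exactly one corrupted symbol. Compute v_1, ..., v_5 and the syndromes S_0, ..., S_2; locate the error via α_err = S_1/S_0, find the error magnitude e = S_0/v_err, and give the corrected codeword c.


S = (2, 11, 2), error at position 1, error magnitude e = 9, c = [10, 3, 6, 12, 2].

Step 1: column multipliers v_i = (∏_{j≠i}(α_i − α_j))^{−1} mod 13.
  i = 1 (α = 12): (12−10)(12−9)(12−7)(12−6) = 2·3·5·6 = 180 ≡ 11, so v_1 = 11^{−1} = 6 (mod 13).
  i = 2 (α = 10): (10−12)(10−9)(10−7)(10−6) = (−2)·1·3·4 = −24 ≡ 2, so v_2 = 2^{−1} = 7 (mod 13).
  i = 3 (α = 9): (9−12)(9−10)(9−7)(9−6) = (−3)·(−1)·2·3 = 18 ≡ 5, so v_3 = 5^{−1} = 8 (mod 13).
  i = 4 (α = 7): (7−12)(7−10)(7−9)(7−6) = (−5)·(−3)·(−2)·1 = −30 ≡ 9, so v_4 = 9^{−1} = 3 (mod 13).
  i = 5 (α = 6): (6−12)(6−10)(6−9)(6−7) = (−6)·(−4)·(−3)·(−1) = 72 ≡ 7, so v_5 = 7^{−1} = 2 (mod 13).
  v = [6, 7, 8, 3, 2].
Step 2: syndromes of r = [6, 3, 6, 12, 2] (all sums mod 13).
  S_0 = Σ v_i r_i = 6·6 + 7·3 + 8·6 + 3·12 + 2·2 = 145 ≡ 2.
  S_1 = Σ v_i α_i r_i = 6·12·6 + 7·10·3 + 8·9·6 + 3·7·12 + 2·6·2 = 1350 ≡ 11.
  α_i^2 mod 13 = [1, 9, 3, 10, 10].
  S_2 = Σ v_i α_i^2 r_i = 6·1·6 + 7·9·3 + 8·3·6 + 3·10·12 + 2·10·2 = 769 ≡ 2.
  S = (2, 11, 2) ≠ 0, so r is not a codeword (an error is present).
Step 3: locate the error. For a single error e at position i, S_ℓ = v_i·e·α_i^ℓ, so α_err = S_1/S_0.
  S_0^{−1} = 2^{−1} = 7 (mod 13), so α_err = 11·7 = 77 ≡ 12 = α_1. Error position i = 1.
  Consistency check: S_2/S_1 = 2·6 = 12 ≡ 12 = α_err ✓ (single-error assumption holds).
Step 4: error magnitude e = S_0/v_1 = S_0·∏_{j≠1}(α_1 − α_j) = 2·11 = 22 ≡ 9 (mod 13).
Step 5: correct position 1: c_1 = r_1 − e = 6 − 9 ≡ 10 (mod 13). Hence c = [10, 3, 6, 12, 2].
  Check: interpolating c through the α_i gives m(x) = 7 + 10·x (degree < 2) with m(α_i) = c_i for every i, so c is indeed a codeword.


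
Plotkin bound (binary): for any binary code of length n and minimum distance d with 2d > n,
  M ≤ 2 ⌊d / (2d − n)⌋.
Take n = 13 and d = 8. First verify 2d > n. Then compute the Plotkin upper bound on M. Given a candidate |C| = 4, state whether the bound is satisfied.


Plotkin bound M ≤ 4; given |C| = 4 ≤ bound (satisfied).

Check applicability: 2d = 16, n = 13.
2d − n = 3 > 0, so Plotkin applies.
Compute d/(2d−n) = 8/3 ≈ 2.6667.
⌊d/(2d−n)⌋ = 2.
Plotkin bound: M ≤ 2·2 = 4.
Given |C| = 4, check: satisfied.
This |C| is at the Plotkin bound.


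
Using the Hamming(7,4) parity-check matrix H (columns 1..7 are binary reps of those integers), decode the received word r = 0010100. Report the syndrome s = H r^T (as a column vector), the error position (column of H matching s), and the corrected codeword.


s = (1, 1, 0)^T, error position = 6, corrected codeword c = 0010110

Compute s = H r^T mod 2 one row at a time:
  s_1 = 0 + 1 + 0 + 0 = 1 ≡ 1 (mod 2).
  s_2 = 0 + 1 + 0 + 0 = 1 ≡ 1 (mod 2).
  s_3 = 0 + 1 + 1 + 0 = 2 ≡ 0 (mod 2).
s = (1, 1, 0)^T — this equals column 6 of H (binary 110), so error is at position 6.
Correct: flip bit 6 of r = 0010100 to get c = 0010110.


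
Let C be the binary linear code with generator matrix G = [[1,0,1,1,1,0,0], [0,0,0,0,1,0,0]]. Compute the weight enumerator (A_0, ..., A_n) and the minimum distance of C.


Weight distribution: A_0 = 1, A_1 = 1, A_3 = 1, A_4 = 1. Minimum distance d = 1.

Enumerate all 2^2 = 4 messages m ∈ F_2^2.
For each, compute codeword c = mG in F_2^7, then tally its weight.
  m = 00 → c = 0000000, weight = 0.
  m = 10 → c = 1011100, weight = 4.
  m = 01 → c = 0000100, weight = 1.
  m = 11 → c = 1011000, weight = 3.
Tally weights:
  weight 0: 1 codewords.
  weight 1: 1 codewords.
  weight 3: 1 codewords.
  weight 4: 1 codewords.
Minimum distance d = smallest w > 0 with A_w > 0 = 1.
Sanity: Σ A_w = 4 = 2^2 = 4 ✓.


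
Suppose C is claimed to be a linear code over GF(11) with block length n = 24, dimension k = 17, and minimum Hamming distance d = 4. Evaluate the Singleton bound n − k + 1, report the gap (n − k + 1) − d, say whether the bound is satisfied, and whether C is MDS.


Singleton RHS = n − k + 1 = 8, slack = 4, bound satisfied, not MDS.

Singleton bound: d ≤ n − k + 1.
Here n = 24, k = 17, so n − k + 1 = 8.
Given d = 4, check d ≤ 8: YES.
Slack = (n − k + 1) − d = 4.
The code is NOT MDS (slack = 4 > 0).
Description: the claimed parameters are [24, 17, 4]_11; such a code would be non-MDS.


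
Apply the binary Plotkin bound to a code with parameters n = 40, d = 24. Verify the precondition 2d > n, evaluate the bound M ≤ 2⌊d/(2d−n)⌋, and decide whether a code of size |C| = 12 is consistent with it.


Plotkin bound M ≤ 6; given |C| = 12 > bound (violated).

Check applicability: 2d = 48, n = 40.
2d − n = 8 > 0, so Plotkin applies.
Compute d/(2d−n) = 24/8 ≈ 3.0000.
⌊d/(2d−n)⌋ = 3.
Plotkin bound: M ≤ 2·3 = 6.
Given |C| = 12, check: VIOLATED.
This |C| is above the Plotkin bound, so no binary code with n = 40, d = 24 and 12 codewords exists.


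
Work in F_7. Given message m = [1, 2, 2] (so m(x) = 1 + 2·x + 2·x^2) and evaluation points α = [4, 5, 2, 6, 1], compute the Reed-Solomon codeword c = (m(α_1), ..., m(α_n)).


c = [6, 5, 6, 1, 5]

Message polynomial: m(x) = 1 + 2·x + 2·x^2 (mod 7).
For each evaluation point α_i, compute m(α_i) mod 7:
  α_1 = 4: Horner steps 2 → 3 → 6, so m(4) = 6.
  α_2 = 5: Horner steps 2 → 5 → 5, so m(5) = 5.
  α_3 = 2: Horner steps 2 → 6 → 6, so m(2) = 6.
  α_4 = 6: Horner steps 2 → 0 → 1, so m(6) = 1.
  α_5 = 1: Horner steps 2 → 4 → 5, so m(1) = 5.
Codeword c = [6, 5, 6, 1, 5] ∈ F_7^5.


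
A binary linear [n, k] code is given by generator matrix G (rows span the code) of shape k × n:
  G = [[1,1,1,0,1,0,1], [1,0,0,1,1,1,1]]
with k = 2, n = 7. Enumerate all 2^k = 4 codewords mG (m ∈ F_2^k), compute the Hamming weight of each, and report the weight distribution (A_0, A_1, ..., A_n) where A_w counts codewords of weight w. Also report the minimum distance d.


Weight distribution: A_0 = 1, A_4 = 1, A_5 = 2. Minimum distance d = 4.

Enumerate all 2^2 = 4 messages m ∈ F_2^2.
For each, compute codeword c = mG in F_2^7, then tally its weight.
  m = 00 → c = 0000000, weight = 0.
  m = 10 → c = 1110101, weight = 5.
  m = 01 → c = 1001111, weight = 5.
  m = 11 → c = 0111010, weight = 4.
Tally weights:
  weight 0: 1 codewords.
  weight 4: 1 codewords.
  weight 5: 2 codewords.
Minimum distance d = smallest w > 0 with A_w > 0 = 4.
Sanity: Σ A_w = 4 = 2^2 = 4 ✓.


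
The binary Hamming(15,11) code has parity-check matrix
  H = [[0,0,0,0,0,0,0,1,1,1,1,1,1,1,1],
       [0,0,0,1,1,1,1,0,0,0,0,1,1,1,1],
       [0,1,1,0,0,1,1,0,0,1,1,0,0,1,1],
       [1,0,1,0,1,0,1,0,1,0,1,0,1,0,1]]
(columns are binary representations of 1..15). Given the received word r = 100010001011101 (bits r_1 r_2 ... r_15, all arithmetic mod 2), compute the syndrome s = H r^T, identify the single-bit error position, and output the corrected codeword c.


s = (1, 0, 0, 0)^T, error position = 8, corrected codeword c = 100010011011101

Compute s = H r^T mod 2 one row at a time:
  s_1 = 0 + 1 + 0 + 1 + 1 + 1 + 0 + 1 = 5 ≡ 1 (mod 2).
  s_2 = 0 + 1 + 0 + 0 + 1 + 1 + 0 + 1 = 4 ≡ 0 (mod 2).
  s_3 = 0 + 0 + 0 + 0 + 0 + 1 + 0 + 1 = 2 ≡ 0 (mod 2).
  s_4 = 1 + 0 + 1 + 0 + 1 + 1 + 1 + 1 = 6 ≡ 0 (mod 2).
s = (1, 0, 0, 0)^T — this equals column 8 of H (binary 1000), so error is at position 8.
Correct: flip bit 8 of r = 100010001011101 to get c = 100010011011101.


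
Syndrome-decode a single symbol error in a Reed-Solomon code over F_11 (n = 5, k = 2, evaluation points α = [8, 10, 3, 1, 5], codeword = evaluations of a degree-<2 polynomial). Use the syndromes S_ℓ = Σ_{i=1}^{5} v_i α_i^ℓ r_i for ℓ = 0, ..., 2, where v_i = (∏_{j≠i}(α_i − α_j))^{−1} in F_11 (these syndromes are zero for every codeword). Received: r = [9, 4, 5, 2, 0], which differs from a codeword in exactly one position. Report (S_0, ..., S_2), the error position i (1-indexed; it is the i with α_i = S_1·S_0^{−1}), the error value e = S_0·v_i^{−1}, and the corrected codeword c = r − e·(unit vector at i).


S = (4, 4, 4), error at position 4, error magnitude e = 3, c = [9, 4, 5, 10, 0].

Step 1: column multipliers v_i = (∏_{j≠i}(α_i − α_j))^{−1} mod 11.
  i = 1 (α = 8): (8−10)(8−3)(8−1)(8−5) = (−2)·5·7·3 = −210 ≡ 10, so v_1 = 10^{−1} = 10 (mod 11).
  i = 2 (α = 10): (10−8)(10−3)(10−1)(10−5) = 2·7·9·5 = 630 ≡ 3, so v_2 = 3^{−1} = 4 (mod 11).
  i = 3 (α = 3): (3−8)(3−10)(3−1)(3−5) = (−5)·(−7)·2·(−2) = −140 ≡ 3, so v_3 = 3^{−1} = 4 (mod 11).
  i = 4 (α = 1): (1−8)(1−10)(1−3)(1−5) = (−7)·(−9)·(−2)·(−4) = 504 ≡ 9, so v_4 = 9^{−1} = 5 (mod 11).
  i = 5 (α = 5): (5−8)(5−10)(5−3)(5−1) = (−3)·(−5)·2·4 = 120 ≡ 10, so v_5 = 10^{−1} = 10 (mod 11).
  v = [10, 4, 4, 5, 10].
Step 2: syndromes of r = [9, 4, 5, 2, 0] (all sums mod 11).
  S_0 = Σ v_i r_i = 10·9 + 4·4 + 4·5 + 5·2 + 10·0 = 136 ≡ 4.
  S_1 = Σ v_i α_i r_i = 10·8·9 + 4·10·4 + 4·3·5 + 5·1·2 + 10·5·0 = 950 ≡ 4.
  α_i^2 mod 11 = [9, 1, 9, 1, 3].
  S_2 = Σ v_i α_i^2 r_i = 10·9·9 + 4·1·4 + 4·9·5 + 5·1·2 + 10·3·0 = 1016 ≡ 4.
  S = (4, 4, 4) ≠ 0, so r is not a codeword (an error is present).
Step 3: locate the error. For a single error e at position i, S_ℓ = v_i·e·α_i^ℓ, so α_err = S_1/S_0.
  S_0^{−1} = 4^{−1} = 3 (mod 11), so α_err = 4·3 = 12 ≡ 1 = α_4. Error position i = 4.
  Consistency check: S_2/S_1 = 4·3 = 12 ≡ 1 = α_err ✓ (single-error assumption holds).
Step 4: error magnitude e = S_0/v_4 = S_0·∏_{j≠4}(α_4 − α_j) = 4·9 = 36 ≡ 3 (mod 11).
Step 5: correct position 4: c_4 = r_4 − e = 2 − 3 ≡ 10 (mod 11). Hence c = [9, 4, 5, 10, 0].
  Check: interpolating c through the α_i gives m(x) = 7 + 3·x (degree < 2) with m(α_i) = c_i for every i, so c is indeed a codeword.
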